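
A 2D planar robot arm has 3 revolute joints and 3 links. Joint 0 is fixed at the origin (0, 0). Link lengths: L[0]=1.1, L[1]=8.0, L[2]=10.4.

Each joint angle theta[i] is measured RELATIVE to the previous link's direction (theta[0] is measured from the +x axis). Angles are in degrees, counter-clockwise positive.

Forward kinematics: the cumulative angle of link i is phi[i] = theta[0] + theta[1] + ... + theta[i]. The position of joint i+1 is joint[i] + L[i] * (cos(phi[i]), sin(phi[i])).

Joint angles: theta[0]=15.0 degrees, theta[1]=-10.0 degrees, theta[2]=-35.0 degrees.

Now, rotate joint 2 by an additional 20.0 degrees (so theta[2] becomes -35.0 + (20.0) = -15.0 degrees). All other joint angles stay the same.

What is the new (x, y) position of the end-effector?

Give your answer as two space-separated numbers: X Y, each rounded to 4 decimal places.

joint[0] = (0.0000, 0.0000)  (base)
link 0: phi[0] = 15 = 15 deg
  cos(15 deg) = 0.9659, sin(15 deg) = 0.2588
  joint[1] = (0.0000, 0.0000) + 1.1 * (0.9659, 0.2588) = (0.0000 + 1.0625, 0.0000 + 0.2847) = (1.0625, 0.2847)
link 1: phi[1] = 15 + -10 = 5 deg
  cos(5 deg) = 0.9962, sin(5 deg) = 0.0872
  joint[2] = (1.0625, 0.2847) + 8 * (0.9962, 0.0872) = (1.0625 + 7.9696, 0.2847 + 0.6972) = (9.0321, 0.9819)
link 2: phi[2] = 15 + -10 + -15 = -10 deg
  cos(-10 deg) = 0.9848, sin(-10 deg) = -0.1736
  joint[3] = (9.0321, 0.9819) + 10.4 * (0.9848, -0.1736) = (9.0321 + 10.2420, 0.9819 + -1.8059) = (19.2741, -0.8240)
End effector: (19.2741, -0.8240)

Answer: 19.2741 -0.8240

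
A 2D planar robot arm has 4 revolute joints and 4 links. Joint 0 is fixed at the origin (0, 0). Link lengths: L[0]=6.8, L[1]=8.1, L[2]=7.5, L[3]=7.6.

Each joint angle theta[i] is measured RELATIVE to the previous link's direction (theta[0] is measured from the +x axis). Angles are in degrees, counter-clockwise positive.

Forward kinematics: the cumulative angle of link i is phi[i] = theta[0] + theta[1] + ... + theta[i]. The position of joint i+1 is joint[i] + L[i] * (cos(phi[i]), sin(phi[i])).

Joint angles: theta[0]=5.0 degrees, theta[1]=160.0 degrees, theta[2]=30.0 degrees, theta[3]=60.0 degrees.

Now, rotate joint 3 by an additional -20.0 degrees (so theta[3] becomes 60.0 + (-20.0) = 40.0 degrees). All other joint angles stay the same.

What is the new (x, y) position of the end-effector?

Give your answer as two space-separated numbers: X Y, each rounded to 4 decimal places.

Answer: -12.6535 -5.4776

Derivation:
joint[0] = (0.0000, 0.0000)  (base)
link 0: phi[0] = 5 = 5 deg
  cos(5 deg) = 0.9962, sin(5 deg) = 0.0872
  joint[1] = (0.0000, 0.0000) + 6.8 * (0.9962, 0.0872) = (0.0000 + 6.7741, 0.0000 + 0.5927) = (6.7741, 0.5927)
link 1: phi[1] = 5 + 160 = 165 deg
  cos(165 deg) = -0.9659, sin(165 deg) = 0.2588
  joint[2] = (6.7741, 0.5927) + 8.1 * (-0.9659, 0.2588) = (6.7741 + -7.8240, 0.5927 + 2.0964) = (-1.0499, 2.6891)
link 2: phi[2] = 5 + 160 + 30 = 195 deg
  cos(195 deg) = -0.9659, sin(195 deg) = -0.2588
  joint[3] = (-1.0499, 2.6891) + 7.5 * (-0.9659, -0.2588) = (-1.0499 + -7.2444, 2.6891 + -1.9411) = (-8.2943, 0.7480)
link 3: phi[3] = 5 + 160 + 30 + 40 = 235 deg
  cos(235 deg) = -0.5736, sin(235 deg) = -0.8192
  joint[4] = (-8.2943, 0.7480) + 7.6 * (-0.5736, -0.8192) = (-8.2943 + -4.3592, 0.7480 + -6.2256) = (-12.6535, -5.4776)
End effector: (-12.6535, -5.4776)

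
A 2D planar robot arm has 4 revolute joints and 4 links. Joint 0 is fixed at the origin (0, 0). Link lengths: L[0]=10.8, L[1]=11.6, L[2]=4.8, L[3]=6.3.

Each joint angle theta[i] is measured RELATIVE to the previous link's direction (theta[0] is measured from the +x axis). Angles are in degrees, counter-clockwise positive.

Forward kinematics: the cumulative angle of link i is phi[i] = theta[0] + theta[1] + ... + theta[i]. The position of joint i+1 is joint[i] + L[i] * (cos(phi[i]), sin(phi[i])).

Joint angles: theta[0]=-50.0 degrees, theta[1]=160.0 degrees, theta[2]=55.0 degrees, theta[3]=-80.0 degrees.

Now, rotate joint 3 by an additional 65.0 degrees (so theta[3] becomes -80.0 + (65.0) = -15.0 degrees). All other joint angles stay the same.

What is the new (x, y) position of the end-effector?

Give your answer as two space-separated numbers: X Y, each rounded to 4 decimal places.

Answer: -7.1177 7.0195

Derivation:
joint[0] = (0.0000, 0.0000)  (base)
link 0: phi[0] = -50 = -50 deg
  cos(-50 deg) = 0.6428, sin(-50 deg) = -0.7660
  joint[1] = (0.0000, 0.0000) + 10.8 * (0.6428, -0.7660) = (0.0000 + 6.9421, 0.0000 + -8.2733) = (6.9421, -8.2733)
link 1: phi[1] = -50 + 160 = 110 deg
  cos(110 deg) = -0.3420, sin(110 deg) = 0.9397
  joint[2] = (6.9421, -8.2733) + 11.6 * (-0.3420, 0.9397) = (6.9421 + -3.9674, -8.2733 + 10.9004) = (2.9747, 2.6272)
link 2: phi[2] = -50 + 160 + 55 = 165 deg
  cos(165 deg) = -0.9659, sin(165 deg) = 0.2588
  joint[3] = (2.9747, 2.6272) + 4.8 * (-0.9659, 0.2588) = (2.9747 + -4.6364, 2.6272 + 1.2423) = (-1.6618, 3.8695)
link 3: phi[3] = -50 + 160 + 55 + -15 = 150 deg
  cos(150 deg) = -0.8660, sin(150 deg) = 0.5000
  joint[4] = (-1.6618, 3.8695) + 6.3 * (-0.8660, 0.5000) = (-1.6618 + -5.4560, 3.8695 + 3.1500) = (-7.1177, 7.0195)
End effector: (-7.1177, 7.0195)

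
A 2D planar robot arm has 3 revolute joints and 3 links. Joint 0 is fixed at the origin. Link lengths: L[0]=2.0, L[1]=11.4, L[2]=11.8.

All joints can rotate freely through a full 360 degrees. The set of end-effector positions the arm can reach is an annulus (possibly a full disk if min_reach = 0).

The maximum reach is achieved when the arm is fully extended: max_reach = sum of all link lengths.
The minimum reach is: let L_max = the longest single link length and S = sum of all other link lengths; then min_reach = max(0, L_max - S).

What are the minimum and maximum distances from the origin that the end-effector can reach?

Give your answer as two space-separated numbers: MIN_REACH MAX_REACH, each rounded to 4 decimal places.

Answer: 0.0000 25.2000

Derivation:
Link lengths: [2.0, 11.4, 11.8]
max_reach = 2 + 11.4 + 11.8 = 25.2
L_max = max([2.0, 11.4, 11.8]) = 11.8
S (sum of others) = 25.2 - 11.8 = 13.4
min_reach = max(0, 11.8 - 13.4) = max(0, -1.6) = 0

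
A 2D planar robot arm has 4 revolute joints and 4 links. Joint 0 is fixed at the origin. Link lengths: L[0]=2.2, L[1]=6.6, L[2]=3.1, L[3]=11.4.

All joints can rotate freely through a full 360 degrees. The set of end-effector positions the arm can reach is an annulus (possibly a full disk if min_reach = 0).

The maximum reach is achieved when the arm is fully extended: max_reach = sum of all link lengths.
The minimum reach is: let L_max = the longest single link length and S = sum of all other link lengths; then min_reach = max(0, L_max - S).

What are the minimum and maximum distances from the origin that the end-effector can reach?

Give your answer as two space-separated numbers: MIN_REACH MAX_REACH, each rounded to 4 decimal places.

Answer: 0.0000 23.3000

Derivation:
Link lengths: [2.2, 6.6, 3.1, 11.4]
max_reach = 2.2 + 6.6 + 3.1 + 11.4 = 23.3
L_max = max([2.2, 6.6, 3.1, 11.4]) = 11.4
S (sum of others) = 23.3 - 11.4 = 11.9
min_reach = max(0, 11.4 - 11.9) = max(0, -0.5) = 0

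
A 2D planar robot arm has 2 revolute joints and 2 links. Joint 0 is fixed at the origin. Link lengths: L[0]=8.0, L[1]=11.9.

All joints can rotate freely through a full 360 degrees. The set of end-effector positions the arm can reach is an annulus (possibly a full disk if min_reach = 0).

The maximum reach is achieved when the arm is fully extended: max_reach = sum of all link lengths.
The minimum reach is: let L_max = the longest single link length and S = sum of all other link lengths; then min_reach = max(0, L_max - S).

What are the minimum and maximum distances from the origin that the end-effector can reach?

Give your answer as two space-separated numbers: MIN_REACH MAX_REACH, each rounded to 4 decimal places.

Answer: 3.9000 19.9000

Derivation:
Link lengths: [8.0, 11.9]
max_reach = 8 + 11.9 = 19.9
L_max = max([8.0, 11.9]) = 11.9
S (sum of others) = 19.9 - 11.9 = 8
min_reach = max(0, 11.9 - 8) = max(0, 3.9) = 3.9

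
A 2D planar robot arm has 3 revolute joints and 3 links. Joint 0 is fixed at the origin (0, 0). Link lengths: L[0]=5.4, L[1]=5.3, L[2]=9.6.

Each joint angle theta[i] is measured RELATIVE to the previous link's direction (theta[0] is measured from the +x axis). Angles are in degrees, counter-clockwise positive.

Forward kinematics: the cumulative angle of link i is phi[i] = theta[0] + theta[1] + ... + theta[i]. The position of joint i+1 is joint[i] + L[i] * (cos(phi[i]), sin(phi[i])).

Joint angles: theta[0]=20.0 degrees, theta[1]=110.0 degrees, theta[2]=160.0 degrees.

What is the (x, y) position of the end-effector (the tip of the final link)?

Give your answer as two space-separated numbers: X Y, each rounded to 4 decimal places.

joint[0] = (0.0000, 0.0000)  (base)
link 0: phi[0] = 20 = 20 deg
  cos(20 deg) = 0.9397, sin(20 deg) = 0.3420
  joint[1] = (0.0000, 0.0000) + 5.4 * (0.9397, 0.3420) = (0.0000 + 5.0743, 0.0000 + 1.8469) = (5.0743, 1.8469)
link 1: phi[1] = 20 + 110 = 130 deg
  cos(130 deg) = -0.6428, sin(130 deg) = 0.7660
  joint[2] = (5.0743, 1.8469) + 5.3 * (-0.6428, 0.7660) = (5.0743 + -3.4068, 1.8469 + 4.0600) = (1.6676, 5.9069)
link 2: phi[2] = 20 + 110 + 160 = 290 deg
  cos(290 deg) = 0.3420, sin(290 deg) = -0.9397
  joint[3] = (1.6676, 5.9069) + 9.6 * (0.3420, -0.9397) = (1.6676 + 3.2834, 5.9069 + -9.0210) = (4.9510, -3.1141)
End effector: (4.9510, -3.1141)

Answer: 4.9510 -3.1141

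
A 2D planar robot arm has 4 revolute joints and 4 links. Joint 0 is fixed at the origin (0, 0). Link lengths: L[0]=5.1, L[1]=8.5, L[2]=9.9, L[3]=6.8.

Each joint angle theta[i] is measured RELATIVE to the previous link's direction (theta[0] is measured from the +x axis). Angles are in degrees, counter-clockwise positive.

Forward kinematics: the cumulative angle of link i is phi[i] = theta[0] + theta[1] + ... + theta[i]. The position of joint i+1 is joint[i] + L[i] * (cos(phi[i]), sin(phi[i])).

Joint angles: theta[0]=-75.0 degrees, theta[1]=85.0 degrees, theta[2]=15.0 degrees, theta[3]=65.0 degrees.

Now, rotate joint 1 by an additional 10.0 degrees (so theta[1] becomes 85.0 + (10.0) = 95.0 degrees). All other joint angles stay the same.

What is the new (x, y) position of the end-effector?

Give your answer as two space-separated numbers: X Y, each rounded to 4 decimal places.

joint[0] = (0.0000, 0.0000)  (base)
link 0: phi[0] = -75 = -75 deg
  cos(-75 deg) = 0.2588, sin(-75 deg) = -0.9659
  joint[1] = (0.0000, 0.0000) + 5.1 * (0.2588, -0.9659) = (0.0000 + 1.3200, 0.0000 + -4.9262) = (1.3200, -4.9262)
link 1: phi[1] = -75 + 95 = 20 deg
  cos(20 deg) = 0.9397, sin(20 deg) = 0.3420
  joint[2] = (1.3200, -4.9262) + 8.5 * (0.9397, 0.3420) = (1.3200 + 7.9874, -4.9262 + 2.9072) = (9.3074, -2.0191)
link 2: phi[2] = -75 + 95 + 15 = 35 deg
  cos(35 deg) = 0.8192, sin(35 deg) = 0.5736
  joint[3] = (9.3074, -2.0191) + 9.9 * (0.8192, 0.5736) = (9.3074 + 8.1096, -2.0191 + 5.6784) = (17.4170, 3.6594)
link 3: phi[3] = -75 + 95 + 15 + 65 = 100 deg
  cos(100 deg) = -0.1736, sin(100 deg) = 0.9848
  joint[4] = (17.4170, 3.6594) + 6.8 * (-0.1736, 0.9848) = (17.4170 + -1.1808, 3.6594 + 6.6967) = (16.2362, 10.3560)
End effector: (16.2362, 10.3560)

Answer: 16.2362 10.3560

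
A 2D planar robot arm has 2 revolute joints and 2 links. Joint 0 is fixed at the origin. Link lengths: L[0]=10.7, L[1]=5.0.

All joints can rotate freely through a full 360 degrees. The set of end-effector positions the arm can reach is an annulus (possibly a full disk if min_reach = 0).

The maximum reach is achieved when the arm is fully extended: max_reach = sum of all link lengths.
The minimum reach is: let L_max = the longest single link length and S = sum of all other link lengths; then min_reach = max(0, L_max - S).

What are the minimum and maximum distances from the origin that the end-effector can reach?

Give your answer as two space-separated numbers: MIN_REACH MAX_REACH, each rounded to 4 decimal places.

Answer: 5.7000 15.7000

Derivation:
Link lengths: [10.7, 5.0]
max_reach = 10.7 + 5 = 15.7
L_max = max([10.7, 5.0]) = 10.7
S (sum of others) = 15.7 - 10.7 = 5
min_reach = max(0, 10.7 - 5) = max(0, 5.7) = 5.7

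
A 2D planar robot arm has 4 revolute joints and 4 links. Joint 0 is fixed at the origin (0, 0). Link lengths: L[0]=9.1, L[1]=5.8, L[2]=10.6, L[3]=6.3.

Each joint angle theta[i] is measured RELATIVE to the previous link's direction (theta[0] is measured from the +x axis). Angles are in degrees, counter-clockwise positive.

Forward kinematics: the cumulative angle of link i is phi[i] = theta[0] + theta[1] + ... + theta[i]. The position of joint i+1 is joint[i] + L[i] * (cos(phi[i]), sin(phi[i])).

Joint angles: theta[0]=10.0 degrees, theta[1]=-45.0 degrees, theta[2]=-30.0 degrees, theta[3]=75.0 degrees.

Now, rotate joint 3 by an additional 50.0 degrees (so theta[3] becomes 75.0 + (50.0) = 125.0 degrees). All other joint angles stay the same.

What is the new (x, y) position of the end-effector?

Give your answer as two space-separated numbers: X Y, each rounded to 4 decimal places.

joint[0] = (0.0000, 0.0000)  (base)
link 0: phi[0] = 10 = 10 deg
  cos(10 deg) = 0.9848, sin(10 deg) = 0.1736
  joint[1] = (0.0000, 0.0000) + 9.1 * (0.9848, 0.1736) = (0.0000 + 8.9618, 0.0000 + 1.5802) = (8.9618, 1.5802)
link 1: phi[1] = 10 + -45 = -35 deg
  cos(-35 deg) = 0.8192, sin(-35 deg) = -0.5736
  joint[2] = (8.9618, 1.5802) + 5.8 * (0.8192, -0.5736) = (8.9618 + 4.7511, 1.5802 + -3.3267) = (13.7128, -1.7465)
link 2: phi[2] = 10 + -45 + -30 = -65 deg
  cos(-65 deg) = 0.4226, sin(-65 deg) = -0.9063
  joint[3] = (13.7128, -1.7465) + 10.6 * (0.4226, -0.9063) = (13.7128 + 4.4798, -1.7465 + -9.6069) = (18.1926, -11.3534)
link 3: phi[3] = 10 + -45 + -30 + 125 = 60 deg
  cos(60 deg) = 0.5000, sin(60 deg) = 0.8660
  joint[4] = (18.1926, -11.3534) + 6.3 * (0.5000, 0.8660) = (18.1926 + 3.1500, -11.3534 + 5.4560) = (21.3426, -5.8974)
End effector: (21.3426, -5.8974)

Answer: 21.3426 -5.8974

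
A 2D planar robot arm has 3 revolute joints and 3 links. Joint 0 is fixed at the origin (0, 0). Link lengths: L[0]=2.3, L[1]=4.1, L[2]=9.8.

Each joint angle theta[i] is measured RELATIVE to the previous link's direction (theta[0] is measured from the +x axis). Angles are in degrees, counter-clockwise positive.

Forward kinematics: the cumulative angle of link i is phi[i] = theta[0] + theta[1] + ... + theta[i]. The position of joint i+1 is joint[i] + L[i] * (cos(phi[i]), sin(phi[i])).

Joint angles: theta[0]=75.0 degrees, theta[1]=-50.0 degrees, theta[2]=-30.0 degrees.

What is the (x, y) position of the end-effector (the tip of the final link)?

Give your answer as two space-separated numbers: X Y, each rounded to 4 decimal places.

Answer: 14.0739 3.1002

Derivation:
joint[0] = (0.0000, 0.0000)  (base)
link 0: phi[0] = 75 = 75 deg
  cos(75 deg) = 0.2588, sin(75 deg) = 0.9659
  joint[1] = (0.0000, 0.0000) + 2.3 * (0.2588, 0.9659) = (0.0000 + 0.5953, 0.0000 + 2.2216) = (0.5953, 2.2216)
link 1: phi[1] = 75 + -50 = 25 deg
  cos(25 deg) = 0.9063, sin(25 deg) = 0.4226
  joint[2] = (0.5953, 2.2216) + 4.1 * (0.9063, 0.4226) = (0.5953 + 3.7159, 2.2216 + 1.7327) = (4.3111, 3.9544)
link 2: phi[2] = 75 + -50 + -30 = -5 deg
  cos(-5 deg) = 0.9962, sin(-5 deg) = -0.0872
  joint[3] = (4.3111, 3.9544) + 9.8 * (0.9962, -0.0872) = (4.3111 + 9.7627, 3.9544 + -0.8541) = (14.0739, 3.1002)
End effector: (14.0739, 3.1002)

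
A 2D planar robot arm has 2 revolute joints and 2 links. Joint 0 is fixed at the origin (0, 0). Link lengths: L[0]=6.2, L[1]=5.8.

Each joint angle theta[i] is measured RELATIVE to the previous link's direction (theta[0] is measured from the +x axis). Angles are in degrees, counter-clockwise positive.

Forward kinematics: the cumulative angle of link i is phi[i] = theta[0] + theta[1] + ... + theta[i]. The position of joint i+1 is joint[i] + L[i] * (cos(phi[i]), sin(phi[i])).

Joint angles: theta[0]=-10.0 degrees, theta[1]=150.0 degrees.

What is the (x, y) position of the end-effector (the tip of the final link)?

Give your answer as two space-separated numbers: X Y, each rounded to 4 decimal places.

Answer: 1.6628 2.6515

Derivation:
joint[0] = (0.0000, 0.0000)  (base)
link 0: phi[0] = -10 = -10 deg
  cos(-10 deg) = 0.9848, sin(-10 deg) = -0.1736
  joint[1] = (0.0000, 0.0000) + 6.2 * (0.9848, -0.1736) = (0.0000 + 6.1058, 0.0000 + -1.0766) = (6.1058, -1.0766)
link 1: phi[1] = -10 + 150 = 140 deg
  cos(140 deg) = -0.7660, sin(140 deg) = 0.6428
  joint[2] = (6.1058, -1.0766) + 5.8 * (-0.7660, 0.6428) = (6.1058 + -4.4431, -1.0766 + 3.7282) = (1.6628, 2.6515)
End effector: (1.6628, 2.6515)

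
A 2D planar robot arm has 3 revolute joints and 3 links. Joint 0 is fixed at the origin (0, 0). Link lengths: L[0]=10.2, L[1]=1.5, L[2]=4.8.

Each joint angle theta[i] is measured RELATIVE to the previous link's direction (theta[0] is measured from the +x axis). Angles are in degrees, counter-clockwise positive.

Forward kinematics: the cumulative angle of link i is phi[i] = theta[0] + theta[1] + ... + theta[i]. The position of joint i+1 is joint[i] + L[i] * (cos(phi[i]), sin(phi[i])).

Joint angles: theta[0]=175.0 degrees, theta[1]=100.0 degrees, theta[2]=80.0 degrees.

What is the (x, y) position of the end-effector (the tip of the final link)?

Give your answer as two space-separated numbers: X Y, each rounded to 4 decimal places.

Answer: -5.2487 -1.0237

Derivation:
joint[0] = (0.0000, 0.0000)  (base)
link 0: phi[0] = 175 = 175 deg
  cos(175 deg) = -0.9962, sin(175 deg) = 0.0872
  joint[1] = (0.0000, 0.0000) + 10.2 * (-0.9962, 0.0872) = (0.0000 + -10.1612, 0.0000 + 0.8890) = (-10.1612, 0.8890)
link 1: phi[1] = 175 + 100 = 275 deg
  cos(275 deg) = 0.0872, sin(275 deg) = -0.9962
  joint[2] = (-10.1612, 0.8890) + 1.5 * (0.0872, -0.9962) = (-10.1612 + 0.1307, 0.8890 + -1.4943) = (-10.0305, -0.6053)
link 2: phi[2] = 175 + 100 + 80 = 355 deg
  cos(355 deg) = 0.9962, sin(355 deg) = -0.0872
  joint[3] = (-10.0305, -0.6053) + 4.8 * (0.9962, -0.0872) = (-10.0305 + 4.7817, -0.6053 + -0.4183) = (-5.2487, -1.0237)
End effector: (-5.2487, -1.0237)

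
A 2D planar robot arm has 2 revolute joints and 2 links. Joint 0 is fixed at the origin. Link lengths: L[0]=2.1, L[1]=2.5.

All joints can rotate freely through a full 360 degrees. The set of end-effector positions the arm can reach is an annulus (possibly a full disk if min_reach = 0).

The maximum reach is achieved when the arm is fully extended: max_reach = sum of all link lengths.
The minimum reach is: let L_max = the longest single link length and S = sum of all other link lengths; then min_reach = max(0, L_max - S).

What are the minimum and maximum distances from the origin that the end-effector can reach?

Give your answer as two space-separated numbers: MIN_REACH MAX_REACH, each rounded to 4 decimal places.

Link lengths: [2.1, 2.5]
max_reach = 2.1 + 2.5 = 4.6
L_max = max([2.1, 2.5]) = 2.5
S (sum of others) = 4.6 - 2.5 = 2.1
min_reach = max(0, 2.5 - 2.1) = max(0, 0.4) = 0.4

Answer: 0.4000 4.6000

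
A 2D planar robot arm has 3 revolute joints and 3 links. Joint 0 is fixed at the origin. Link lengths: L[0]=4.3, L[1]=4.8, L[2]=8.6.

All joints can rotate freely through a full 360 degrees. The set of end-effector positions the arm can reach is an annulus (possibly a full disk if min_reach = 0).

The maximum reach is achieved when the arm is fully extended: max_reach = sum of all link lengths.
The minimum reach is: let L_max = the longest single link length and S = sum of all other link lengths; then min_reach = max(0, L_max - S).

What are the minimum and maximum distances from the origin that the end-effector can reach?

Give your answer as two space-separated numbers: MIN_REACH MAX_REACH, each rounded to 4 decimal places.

Link lengths: [4.3, 4.8, 8.6]
max_reach = 4.3 + 4.8 + 8.6 = 17.7
L_max = max([4.3, 4.8, 8.6]) = 8.6
S (sum of others) = 17.7 - 8.6 = 9.1
min_reach = max(0, 8.6 - 9.1) = max(0, -0.5) = 0

Answer: 0.0000 17.7000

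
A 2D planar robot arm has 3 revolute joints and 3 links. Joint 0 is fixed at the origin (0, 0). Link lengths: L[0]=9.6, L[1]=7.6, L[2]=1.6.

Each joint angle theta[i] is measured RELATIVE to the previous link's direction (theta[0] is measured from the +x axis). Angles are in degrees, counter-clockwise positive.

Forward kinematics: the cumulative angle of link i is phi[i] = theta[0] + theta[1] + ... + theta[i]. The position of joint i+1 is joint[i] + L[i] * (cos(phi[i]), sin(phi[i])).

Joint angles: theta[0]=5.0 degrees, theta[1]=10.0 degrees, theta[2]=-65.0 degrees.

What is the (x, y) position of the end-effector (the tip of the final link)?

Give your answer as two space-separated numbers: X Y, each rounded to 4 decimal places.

joint[0] = (0.0000, 0.0000)  (base)
link 0: phi[0] = 5 = 5 deg
  cos(5 deg) = 0.9962, sin(5 deg) = 0.0872
  joint[1] = (0.0000, 0.0000) + 9.6 * (0.9962, 0.0872) = (0.0000 + 9.5635, 0.0000 + 0.8367) = (9.5635, 0.8367)
link 1: phi[1] = 5 + 10 = 15 deg
  cos(15 deg) = 0.9659, sin(15 deg) = 0.2588
  joint[2] = (9.5635, 0.8367) + 7.6 * (0.9659, 0.2588) = (9.5635 + 7.3410, 0.8367 + 1.9670) = (16.9045, 2.8037)
link 2: phi[2] = 5 + 10 + -65 = -50 deg
  cos(-50 deg) = 0.6428, sin(-50 deg) = -0.7660
  joint[3] = (16.9045, 2.8037) + 1.6 * (0.6428, -0.7660) = (16.9045 + 1.0285, 2.8037 + -1.2257) = (17.9330, 1.5780)
End effector: (17.9330, 1.5780)

Answer: 17.9330 1.5780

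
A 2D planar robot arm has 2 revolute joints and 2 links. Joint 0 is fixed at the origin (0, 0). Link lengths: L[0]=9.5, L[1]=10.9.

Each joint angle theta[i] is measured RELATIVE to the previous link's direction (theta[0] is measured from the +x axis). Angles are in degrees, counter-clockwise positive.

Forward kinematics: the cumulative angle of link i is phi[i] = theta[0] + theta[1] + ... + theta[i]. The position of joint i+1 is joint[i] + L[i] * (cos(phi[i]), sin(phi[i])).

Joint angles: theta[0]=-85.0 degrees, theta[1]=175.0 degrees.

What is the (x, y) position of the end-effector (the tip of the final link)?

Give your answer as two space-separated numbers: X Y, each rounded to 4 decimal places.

joint[0] = (0.0000, 0.0000)  (base)
link 0: phi[0] = -85 = -85 deg
  cos(-85 deg) = 0.0872, sin(-85 deg) = -0.9962
  joint[1] = (0.0000, 0.0000) + 9.5 * (0.0872, -0.9962) = (0.0000 + 0.8280, 0.0000 + -9.4638) = (0.8280, -9.4638)
link 1: phi[1] = -85 + 175 = 90 deg
  cos(90 deg) = 0.0000, sin(90 deg) = 1.0000
  joint[2] = (0.8280, -9.4638) + 10.9 * (0.0000, 1.0000) = (0.8280 + 0.0000, -9.4638 + 10.9000) = (0.8280, 1.4362)
End effector: (0.8280, 1.4362)

Answer: 0.8280 1.4362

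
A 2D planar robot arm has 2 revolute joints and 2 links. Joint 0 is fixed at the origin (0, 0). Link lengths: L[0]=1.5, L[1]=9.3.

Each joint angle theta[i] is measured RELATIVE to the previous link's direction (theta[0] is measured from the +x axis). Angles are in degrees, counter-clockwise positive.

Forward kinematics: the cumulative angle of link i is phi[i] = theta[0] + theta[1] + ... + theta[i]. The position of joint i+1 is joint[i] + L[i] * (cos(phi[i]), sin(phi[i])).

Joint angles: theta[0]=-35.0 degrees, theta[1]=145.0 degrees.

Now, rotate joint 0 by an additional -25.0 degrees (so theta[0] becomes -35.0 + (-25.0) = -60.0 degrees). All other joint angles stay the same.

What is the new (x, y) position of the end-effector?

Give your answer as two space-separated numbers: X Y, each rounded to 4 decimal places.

Answer: 1.5605 7.9656

Derivation:
joint[0] = (0.0000, 0.0000)  (base)
link 0: phi[0] = -60 = -60 deg
  cos(-60 deg) = 0.5000, sin(-60 deg) = -0.8660
  joint[1] = (0.0000, 0.0000) + 1.5 * (0.5000, -0.8660) = (0.0000 + 0.7500, 0.0000 + -1.2990) = (0.7500, -1.2990)
link 1: phi[1] = -60 + 145 = 85 deg
  cos(85 deg) = 0.0872, sin(85 deg) = 0.9962
  joint[2] = (0.7500, -1.2990) + 9.3 * (0.0872, 0.9962) = (0.7500 + 0.8105, -1.2990 + 9.2646) = (1.5605, 7.9656)
End effector: (1.5605, 7.9656)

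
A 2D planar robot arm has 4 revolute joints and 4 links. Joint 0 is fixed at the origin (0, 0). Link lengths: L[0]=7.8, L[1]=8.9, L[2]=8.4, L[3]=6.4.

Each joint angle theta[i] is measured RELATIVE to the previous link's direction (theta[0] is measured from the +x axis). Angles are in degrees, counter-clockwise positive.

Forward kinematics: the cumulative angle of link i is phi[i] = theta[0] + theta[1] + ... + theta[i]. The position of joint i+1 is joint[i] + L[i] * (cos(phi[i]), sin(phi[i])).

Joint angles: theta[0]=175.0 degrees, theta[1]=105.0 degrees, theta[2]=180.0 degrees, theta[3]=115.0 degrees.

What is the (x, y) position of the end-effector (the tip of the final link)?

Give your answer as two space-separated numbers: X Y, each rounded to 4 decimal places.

joint[0] = (0.0000, 0.0000)  (base)
link 0: phi[0] = 175 = 175 deg
  cos(175 deg) = -0.9962, sin(175 deg) = 0.0872
  joint[1] = (0.0000, 0.0000) + 7.8 * (-0.9962, 0.0872) = (0.0000 + -7.7703, 0.0000 + 0.6798) = (-7.7703, 0.6798)
link 1: phi[1] = 175 + 105 = 280 deg
  cos(280 deg) = 0.1736, sin(280 deg) = -0.9848
  joint[2] = (-7.7703, 0.6798) + 8.9 * (0.1736, -0.9848) = (-7.7703 + 1.5455, 0.6798 + -8.7648) = (-6.2248, -8.0850)
link 2: phi[2] = 175 + 105 + 180 = 460 deg
  cos(460 deg) = -0.1736, sin(460 deg) = 0.9848
  joint[3] = (-6.2248, -8.0850) + 8.4 * (-0.1736, 0.9848) = (-6.2248 + -1.4586, -8.0850 + 8.2724) = (-7.6835, 0.1874)
link 3: phi[3] = 175 + 105 + 180 + 115 = 575 deg
  cos(575 deg) = -0.8192, sin(575 deg) = -0.5736
  joint[4] = (-7.6835, 0.1874) + 6.4 * (-0.8192, -0.5736) = (-7.6835 + -5.2426, 0.1874 + -3.6709) = (-12.9261, -3.4835)
End effector: (-12.9261, -3.4835)

Answer: -12.9261 -3.4835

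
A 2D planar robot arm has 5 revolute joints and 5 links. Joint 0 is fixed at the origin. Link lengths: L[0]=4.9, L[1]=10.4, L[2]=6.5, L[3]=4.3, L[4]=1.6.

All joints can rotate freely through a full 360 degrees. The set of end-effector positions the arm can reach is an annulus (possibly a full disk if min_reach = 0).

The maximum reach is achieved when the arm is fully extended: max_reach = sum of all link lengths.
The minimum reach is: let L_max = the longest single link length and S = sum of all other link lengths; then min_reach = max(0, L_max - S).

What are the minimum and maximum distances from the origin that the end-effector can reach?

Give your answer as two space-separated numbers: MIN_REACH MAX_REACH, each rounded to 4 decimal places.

Link lengths: [4.9, 10.4, 6.5, 4.3, 1.6]
max_reach = 4.9 + 10.4 + 6.5 + 4.3 + 1.6 = 27.7
L_max = max([4.9, 10.4, 6.5, 4.3, 1.6]) = 10.4
S (sum of others) = 27.7 - 10.4 = 17.3
min_reach = max(0, 10.4 - 17.3) = max(0, -6.9) = 0

Answer: 0.0000 27.7000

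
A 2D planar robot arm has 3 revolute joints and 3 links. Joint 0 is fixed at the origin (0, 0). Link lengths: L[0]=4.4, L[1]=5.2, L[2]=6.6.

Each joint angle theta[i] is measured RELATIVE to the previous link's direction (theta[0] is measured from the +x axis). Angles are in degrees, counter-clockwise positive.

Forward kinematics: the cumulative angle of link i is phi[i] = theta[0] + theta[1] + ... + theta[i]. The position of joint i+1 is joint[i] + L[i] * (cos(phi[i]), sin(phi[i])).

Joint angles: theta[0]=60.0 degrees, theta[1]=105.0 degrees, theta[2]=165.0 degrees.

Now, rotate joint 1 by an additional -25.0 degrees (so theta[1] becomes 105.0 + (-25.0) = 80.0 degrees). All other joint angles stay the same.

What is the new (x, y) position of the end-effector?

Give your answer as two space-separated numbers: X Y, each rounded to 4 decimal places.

Answer: 2.0022 1.7466

Derivation:
joint[0] = (0.0000, 0.0000)  (base)
link 0: phi[0] = 60 = 60 deg
  cos(60 deg) = 0.5000, sin(60 deg) = 0.8660
  joint[1] = (0.0000, 0.0000) + 4.4 * (0.5000, 0.8660) = (0.0000 + 2.2000, 0.0000 + 3.8105) = (2.2000, 3.8105)
link 1: phi[1] = 60 + 80 = 140 deg
  cos(140 deg) = -0.7660, sin(140 deg) = 0.6428
  joint[2] = (2.2000, 3.8105) + 5.2 * (-0.7660, 0.6428) = (2.2000 + -3.9834, 3.8105 + 3.3425) = (-1.7834, 7.1530)
link 2: phi[2] = 60 + 80 + 165 = 305 deg
  cos(305 deg) = 0.5736, sin(305 deg) = -0.8192
  joint[3] = (-1.7834, 7.1530) + 6.6 * (0.5736, -0.8192) = (-1.7834 + 3.7856, 7.1530 + -5.4064) = (2.0022, 1.7466)
End effector: (2.0022, 1.7466)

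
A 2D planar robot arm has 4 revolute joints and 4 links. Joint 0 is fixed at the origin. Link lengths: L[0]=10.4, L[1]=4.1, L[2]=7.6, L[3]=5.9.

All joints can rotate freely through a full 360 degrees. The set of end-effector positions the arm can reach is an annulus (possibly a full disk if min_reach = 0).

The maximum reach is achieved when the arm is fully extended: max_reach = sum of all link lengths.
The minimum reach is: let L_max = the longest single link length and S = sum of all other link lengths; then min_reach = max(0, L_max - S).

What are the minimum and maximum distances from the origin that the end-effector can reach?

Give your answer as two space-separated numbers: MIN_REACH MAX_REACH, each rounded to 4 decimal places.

Answer: 0.0000 28.0000

Derivation:
Link lengths: [10.4, 4.1, 7.6, 5.9]
max_reach = 10.4 + 4.1 + 7.6 + 5.9 = 28
L_max = max([10.4, 4.1, 7.6, 5.9]) = 10.4
S (sum of others) = 28 - 10.4 = 17.6
min_reach = max(0, 10.4 - 17.6) = max(0, -7.2) = 0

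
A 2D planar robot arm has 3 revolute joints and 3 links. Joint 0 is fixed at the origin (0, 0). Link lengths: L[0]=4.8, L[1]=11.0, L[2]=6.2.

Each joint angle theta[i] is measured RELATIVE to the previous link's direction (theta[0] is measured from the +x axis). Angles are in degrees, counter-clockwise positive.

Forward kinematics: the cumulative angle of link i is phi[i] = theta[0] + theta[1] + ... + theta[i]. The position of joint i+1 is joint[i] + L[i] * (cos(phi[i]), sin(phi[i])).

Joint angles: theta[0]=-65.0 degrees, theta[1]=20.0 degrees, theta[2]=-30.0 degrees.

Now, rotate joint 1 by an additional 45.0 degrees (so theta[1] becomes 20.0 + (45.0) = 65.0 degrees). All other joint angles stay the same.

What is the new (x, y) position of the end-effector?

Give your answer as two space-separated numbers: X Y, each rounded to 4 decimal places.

Answer: 18.3979 -7.4503

Derivation:
joint[0] = (0.0000, 0.0000)  (base)
link 0: phi[0] = -65 = -65 deg
  cos(-65 deg) = 0.4226, sin(-65 deg) = -0.9063
  joint[1] = (0.0000, 0.0000) + 4.8 * (0.4226, -0.9063) = (0.0000 + 2.0286, 0.0000 + -4.3503) = (2.0286, -4.3503)
link 1: phi[1] = -65 + 65 = 0 deg
  cos(0 deg) = 1.0000, sin(0 deg) = 0.0000
  joint[2] = (2.0286, -4.3503) + 11 * (1.0000, 0.0000) = (2.0286 + 11.0000, -4.3503 + 0.0000) = (13.0286, -4.3503)
link 2: phi[2] = -65 + 65 + -30 = -30 deg
  cos(-30 deg) = 0.8660, sin(-30 deg) = -0.5000
  joint[3] = (13.0286, -4.3503) + 6.2 * (0.8660, -0.5000) = (13.0286 + 5.3694, -4.3503 + -3.1000) = (18.3979, -7.4503)
End effector: (18.3979, -7.4503)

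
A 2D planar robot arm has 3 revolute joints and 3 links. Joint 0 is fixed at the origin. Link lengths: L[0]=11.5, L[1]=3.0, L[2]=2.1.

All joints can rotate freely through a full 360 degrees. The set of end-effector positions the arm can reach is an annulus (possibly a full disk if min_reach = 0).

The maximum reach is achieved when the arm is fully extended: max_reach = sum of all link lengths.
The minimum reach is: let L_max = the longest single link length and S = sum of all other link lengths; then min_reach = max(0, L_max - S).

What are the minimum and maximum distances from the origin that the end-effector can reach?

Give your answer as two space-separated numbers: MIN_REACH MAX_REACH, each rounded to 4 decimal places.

Answer: 6.4000 16.6000

Derivation:
Link lengths: [11.5, 3.0, 2.1]
max_reach = 11.5 + 3 + 2.1 = 16.6
L_max = max([11.5, 3.0, 2.1]) = 11.5
S (sum of others) = 16.6 - 11.5 = 5.1
min_reach = max(0, 11.5 - 5.1) = max(0, 6.4) = 6.4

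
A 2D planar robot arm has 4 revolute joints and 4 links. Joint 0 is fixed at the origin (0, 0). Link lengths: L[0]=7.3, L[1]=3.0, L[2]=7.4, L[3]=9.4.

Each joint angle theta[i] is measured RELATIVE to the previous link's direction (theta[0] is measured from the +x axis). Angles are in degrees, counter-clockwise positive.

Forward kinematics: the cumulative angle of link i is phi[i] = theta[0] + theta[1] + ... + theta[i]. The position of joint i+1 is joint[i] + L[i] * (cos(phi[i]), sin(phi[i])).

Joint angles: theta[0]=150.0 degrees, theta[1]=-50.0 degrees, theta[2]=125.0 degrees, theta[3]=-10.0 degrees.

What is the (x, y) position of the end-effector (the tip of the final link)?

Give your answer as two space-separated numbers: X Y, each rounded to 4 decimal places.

joint[0] = (0.0000, 0.0000)  (base)
link 0: phi[0] = 150 = 150 deg
  cos(150 deg) = -0.8660, sin(150 deg) = 0.5000
  joint[1] = (0.0000, 0.0000) + 7.3 * (-0.8660, 0.5000) = (0.0000 + -6.3220, 0.0000 + 3.6500) = (-6.3220, 3.6500)
link 1: phi[1] = 150 + -50 = 100 deg
  cos(100 deg) = -0.1736, sin(100 deg) = 0.9848
  joint[2] = (-6.3220, 3.6500) + 3 * (-0.1736, 0.9848) = (-6.3220 + -0.5209, 3.6500 + 2.9544) = (-6.8429, 6.6044)
link 2: phi[2] = 150 + -50 + 125 = 225 deg
  cos(225 deg) = -0.7071, sin(225 deg) = -0.7071
  joint[3] = (-6.8429, 6.6044) + 7.4 * (-0.7071, -0.7071) = (-6.8429 + -5.2326, 6.6044 + -5.2326) = (-12.0755, 1.3718)
link 3: phi[3] = 150 + -50 + 125 + -10 = 215 deg
  cos(215 deg) = -0.8192, sin(215 deg) = -0.5736
  joint[4] = (-12.0755, 1.3718) + 9.4 * (-0.8192, -0.5736) = (-12.0755 + -7.7000, 1.3718 + -5.3916) = (-19.7755, -4.0198)
End effector: (-19.7755, -4.0198)

Answer: -19.7755 -4.0198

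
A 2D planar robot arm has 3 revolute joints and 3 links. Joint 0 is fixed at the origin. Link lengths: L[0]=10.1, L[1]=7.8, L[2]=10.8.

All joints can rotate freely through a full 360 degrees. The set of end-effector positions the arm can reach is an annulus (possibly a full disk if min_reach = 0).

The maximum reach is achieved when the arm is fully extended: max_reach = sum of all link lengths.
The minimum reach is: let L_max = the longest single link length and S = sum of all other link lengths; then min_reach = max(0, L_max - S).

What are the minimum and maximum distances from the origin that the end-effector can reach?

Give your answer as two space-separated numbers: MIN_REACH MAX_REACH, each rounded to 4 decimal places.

Link lengths: [10.1, 7.8, 10.8]
max_reach = 10.1 + 7.8 + 10.8 = 28.7
L_max = max([10.1, 7.8, 10.8]) = 10.8
S (sum of others) = 28.7 - 10.8 = 17.9
min_reach = max(0, 10.8 - 17.9) = max(0, -7.1) = 0

Answer: 0.0000 28.7000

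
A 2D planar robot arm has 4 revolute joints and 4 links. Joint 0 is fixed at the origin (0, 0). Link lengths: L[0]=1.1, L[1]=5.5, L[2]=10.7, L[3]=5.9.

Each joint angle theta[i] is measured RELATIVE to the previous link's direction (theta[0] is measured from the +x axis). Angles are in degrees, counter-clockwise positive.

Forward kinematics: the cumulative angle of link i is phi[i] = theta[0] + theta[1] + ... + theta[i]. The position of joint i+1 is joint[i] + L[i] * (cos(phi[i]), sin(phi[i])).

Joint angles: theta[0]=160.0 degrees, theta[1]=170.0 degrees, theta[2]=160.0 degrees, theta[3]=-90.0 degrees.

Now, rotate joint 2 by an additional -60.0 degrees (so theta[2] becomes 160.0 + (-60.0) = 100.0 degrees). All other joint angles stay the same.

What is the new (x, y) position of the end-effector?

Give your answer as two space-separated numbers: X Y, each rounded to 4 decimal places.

Answer: 12.9333 5.6630

Derivation:
joint[0] = (0.0000, 0.0000)  (base)
link 0: phi[0] = 160 = 160 deg
  cos(160 deg) = -0.9397, sin(160 deg) = 0.3420
  joint[1] = (0.0000, 0.0000) + 1.1 * (-0.9397, 0.3420) = (0.0000 + -1.0337, 0.0000 + 0.3762) = (-1.0337, 0.3762)
link 1: phi[1] = 160 + 170 = 330 deg
  cos(330 deg) = 0.8660, sin(330 deg) = -0.5000
  joint[2] = (-1.0337, 0.3762) + 5.5 * (0.8660, -0.5000) = (-1.0337 + 4.7631, 0.3762 + -2.7500) = (3.7295, -2.3738)
link 2: phi[2] = 160 + 170 + 100 = 430 deg
  cos(430 deg) = 0.3420, sin(430 deg) = 0.9397
  joint[3] = (3.7295, -2.3738) + 10.7 * (0.3420, 0.9397) = (3.7295 + 3.6596, -2.3738 + 10.0547) = (7.3891, 7.6809)
link 3: phi[3] = 160 + 170 + 100 + -90 = 340 deg
  cos(340 deg) = 0.9397, sin(340 deg) = -0.3420
  joint[4] = (7.3891, 7.6809) + 5.9 * (0.9397, -0.3420) = (7.3891 + 5.5442, 7.6809 + -2.0179) = (12.9333, 5.6630)
End effector: (12.9333, 5.6630)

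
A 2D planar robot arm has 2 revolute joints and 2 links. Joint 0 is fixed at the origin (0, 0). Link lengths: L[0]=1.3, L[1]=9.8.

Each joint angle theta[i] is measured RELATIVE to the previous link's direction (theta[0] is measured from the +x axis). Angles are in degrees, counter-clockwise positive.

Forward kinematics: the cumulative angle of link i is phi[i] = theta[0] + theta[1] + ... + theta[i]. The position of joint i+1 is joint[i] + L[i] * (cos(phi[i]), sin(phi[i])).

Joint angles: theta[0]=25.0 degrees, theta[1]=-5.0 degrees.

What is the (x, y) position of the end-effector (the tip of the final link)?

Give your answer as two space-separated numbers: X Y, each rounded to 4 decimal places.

joint[0] = (0.0000, 0.0000)  (base)
link 0: phi[0] = 25 = 25 deg
  cos(25 deg) = 0.9063, sin(25 deg) = 0.4226
  joint[1] = (0.0000, 0.0000) + 1.3 * (0.9063, 0.4226) = (0.0000 + 1.1782, 0.0000 + 0.5494) = (1.1782, 0.5494)
link 1: phi[1] = 25 + -5 = 20 deg
  cos(20 deg) = 0.9397, sin(20 deg) = 0.3420
  joint[2] = (1.1782, 0.5494) + 9.8 * (0.9397, 0.3420) = (1.1782 + 9.2090, 0.5494 + 3.3518) = (10.3872, 3.9012)
End effector: (10.3872, 3.9012)

Answer: 10.3872 3.9012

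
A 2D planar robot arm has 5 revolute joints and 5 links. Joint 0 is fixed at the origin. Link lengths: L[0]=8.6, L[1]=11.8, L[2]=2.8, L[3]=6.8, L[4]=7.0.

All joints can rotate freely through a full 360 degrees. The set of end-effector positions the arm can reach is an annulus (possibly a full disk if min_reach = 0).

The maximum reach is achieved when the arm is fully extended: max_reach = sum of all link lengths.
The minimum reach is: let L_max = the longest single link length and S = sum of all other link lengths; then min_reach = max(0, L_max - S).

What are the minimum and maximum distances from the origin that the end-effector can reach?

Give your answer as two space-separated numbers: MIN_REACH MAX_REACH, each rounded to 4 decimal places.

Answer: 0.0000 37.0000

Derivation:
Link lengths: [8.6, 11.8, 2.8, 6.8, 7.0]
max_reach = 8.6 + 11.8 + 2.8 + 6.8 + 7 = 37
L_max = max([8.6, 11.8, 2.8, 6.8, 7.0]) = 11.8
S (sum of others) = 37 - 11.8 = 25.2
min_reach = max(0, 11.8 - 25.2) = max(0, -13.4) = 0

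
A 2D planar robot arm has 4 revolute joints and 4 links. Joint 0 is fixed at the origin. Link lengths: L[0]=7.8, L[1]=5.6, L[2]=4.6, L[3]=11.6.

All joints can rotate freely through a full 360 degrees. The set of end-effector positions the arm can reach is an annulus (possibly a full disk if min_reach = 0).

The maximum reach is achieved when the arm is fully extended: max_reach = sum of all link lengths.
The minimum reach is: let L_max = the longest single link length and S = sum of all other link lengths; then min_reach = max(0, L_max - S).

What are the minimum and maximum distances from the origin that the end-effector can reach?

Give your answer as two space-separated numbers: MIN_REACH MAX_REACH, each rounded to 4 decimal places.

Link lengths: [7.8, 5.6, 4.6, 11.6]
max_reach = 7.8 + 5.6 + 4.6 + 11.6 = 29.6
L_max = max([7.8, 5.6, 4.6, 11.6]) = 11.6
S (sum of others) = 29.6 - 11.6 = 18
min_reach = max(0, 11.6 - 18) = max(0, -6.4) = 0

Answer: 0.0000 29.6000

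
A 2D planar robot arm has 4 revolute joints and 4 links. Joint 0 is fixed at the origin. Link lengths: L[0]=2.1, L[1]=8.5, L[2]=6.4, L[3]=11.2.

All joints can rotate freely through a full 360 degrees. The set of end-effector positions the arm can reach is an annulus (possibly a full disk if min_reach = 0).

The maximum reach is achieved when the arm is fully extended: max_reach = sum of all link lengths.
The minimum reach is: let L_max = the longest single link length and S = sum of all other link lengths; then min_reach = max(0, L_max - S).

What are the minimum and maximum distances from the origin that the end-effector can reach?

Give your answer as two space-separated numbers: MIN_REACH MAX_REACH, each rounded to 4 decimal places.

Link lengths: [2.1, 8.5, 6.4, 11.2]
max_reach = 2.1 + 8.5 + 6.4 + 11.2 = 28.2
L_max = max([2.1, 8.5, 6.4, 11.2]) = 11.2
S (sum of others) = 28.2 - 11.2 = 17
min_reach = max(0, 11.2 - 17) = max(0, -5.8) = 0

Answer: 0.0000 28.2000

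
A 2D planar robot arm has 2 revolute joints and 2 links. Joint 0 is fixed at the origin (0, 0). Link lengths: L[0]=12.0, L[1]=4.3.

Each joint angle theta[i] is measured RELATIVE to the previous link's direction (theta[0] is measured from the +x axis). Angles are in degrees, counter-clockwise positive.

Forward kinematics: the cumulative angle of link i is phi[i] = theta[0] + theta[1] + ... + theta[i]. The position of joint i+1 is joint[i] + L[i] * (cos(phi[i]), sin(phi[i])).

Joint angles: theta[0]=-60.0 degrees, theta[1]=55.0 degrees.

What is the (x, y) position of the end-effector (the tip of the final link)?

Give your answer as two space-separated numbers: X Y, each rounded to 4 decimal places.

Answer: 10.2836 -10.7671

Derivation:
joint[0] = (0.0000, 0.0000)  (base)
link 0: phi[0] = -60 = -60 deg
  cos(-60 deg) = 0.5000, sin(-60 deg) = -0.8660
  joint[1] = (0.0000, 0.0000) + 12 * (0.5000, -0.8660) = (0.0000 + 6.0000, 0.0000 + -10.3923) = (6.0000, -10.3923)
link 1: phi[1] = -60 + 55 = -5 deg
  cos(-5 deg) = 0.9962, sin(-5 deg) = -0.0872
  joint[2] = (6.0000, -10.3923) + 4.3 * (0.9962, -0.0872) = (6.0000 + 4.2836, -10.3923 + -0.3748) = (10.2836, -10.7671)
End effector: (10.2836, -10.7671)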